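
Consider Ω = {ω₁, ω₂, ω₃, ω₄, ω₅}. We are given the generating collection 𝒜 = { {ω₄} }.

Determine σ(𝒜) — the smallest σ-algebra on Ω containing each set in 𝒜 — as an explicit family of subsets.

Begin from { ∅, {ω₄}, Ω } (that is, 𝒜 plus ∅ and Ω).
Iteration 1. New:
  {ω₁, ω₂, ω₃, ω₅}  = complement {ω₄}
  [4 total]
Iteration 2: already closed under ᶜ and ∪.

Therefore σ(𝒜) = { ∅, {ω₄}, {ω₁, ω₂, ω₃, ω₅}, Ω } (|σ(𝒜)| = 4).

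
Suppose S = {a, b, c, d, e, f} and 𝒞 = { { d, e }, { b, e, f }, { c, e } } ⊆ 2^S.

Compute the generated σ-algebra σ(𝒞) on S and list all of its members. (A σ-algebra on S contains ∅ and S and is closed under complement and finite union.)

Start: 𝒞 ∪ {∅, S} = { {  }, { c, e }, { d, e }, { b, e, f }, S }.
Step 1: +6 →
  { a, c, d }  = { b, e, f }ᶜ
  { c, d, e }  = { d, e } ∪ { c, e }
  { a, b, c, f }  = { d, e }ᶜ
  { a, b, d, f }  = { c, e }ᶜ
  { b, c, e, f }  = { c, e } ∪ { b, e, f }
  { b, d, e, f }  = { d, e } ∪ { b, e, f }
  |family| = 11
Step 2: 8 new —
  { a, c }  = { b, d, e, f }ᶜ
  { a, d }  = { b, c, e, f }ᶜ
  { a, b, f }  = { c, d, e }ᶜ
  { a, c, d, e }  = { c, d, e } ∪ { a, c, d }
  { a, b, c, d, f }  = { a, b, d, f } ∪ { a, b, c, f }
  { a, b, c, e, f }  = { b, e, f } ∪ { a, b, c, f }
  { a, b, d, e, f }  = { a, b, d, f } ∪ { b, e, f }
  { b, c, d, e, f }  = { c, d, e } ∪ { b, e, f }
  |family| = 19
Step 3. New:
  { a }  = { b, c, d, e, f }ᶜ
  { c }  = { a, b, d, e, f }ᶜ
  { d }  = { a, b, c, e, f }ᶜ
  { e }  = { a, b, c, d, f }ᶜ
  { b, f }  = { a, c, d, e }ᶜ
  { a, c, e }  = { a, c } ∪ { c, e }
  { a, d, e }  = { d, e } ∪ { a, d }
  { a, b, e, f }  = { b, e, f } ∪ { a, b, f }
  |family| = 27
Step 4: +4 →
  { a, e }  = { a } ∪ { e }
  { c, d }  = { a, b, e, f }ᶜ
  { b, c, f }  = { a, d, e }ᶜ
  { b, d, f }  = { a, c, e }ᶜ
  |family| = 31
Step 5. New:
  { b, c, d, f }  = { a, e }ᶜ
  |family| = 32
Step 6: already closed under ᶜ and ∪.

|σ(𝒞)| = 32.  σ(𝒞) = { {  }, { a }, { c }, { d }, { e }, { a, c }, { a, d }, { a, e }, { b, f }, { c, d }, { c, e }, { d, e }, { a, b, f }, { a, c, d }, { a, c, e }, { a, d, e }, { b, c, f }, { b, d, f }, { b, e, f }, { c, d, e }, { a, b, c, f }, { a, b, d, f }, { a, b, e, f }, { a, c, d, e }, { b, c, d, f }, { b, c, e, f }, { b, d, e, f }, { a, b, c, d, f }, { a, b, c, e, f }, { a, b, d, e, f }, { b, c, d, e, f }, S }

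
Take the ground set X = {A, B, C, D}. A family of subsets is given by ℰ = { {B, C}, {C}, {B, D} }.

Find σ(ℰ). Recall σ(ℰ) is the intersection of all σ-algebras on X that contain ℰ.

Seed the family with ℰ together with ∅ and X: { {}, {C}, {B, C}, {B, D}, X }.
Pass 1: +4 →
  {A, C}  = {B, D}ᶜ
  {A, D}  = {B, C}ᶜ
  {A, B, D}  = {C}ᶜ
  {B, C, D}  = {C} ∪ {B, D}
  — 9 sets.
Pass 2. New:
  {A}  = {B, C, D}ᶜ
  {A, B, C}  = {B, C} ∪ {A, C}
  {A, C, D}  = {C} ∪ {A, D}
  — 12 sets.
Pass 3: 2 new —
  {B}  = {A, C, D}ᶜ
  {D}  = {A, B, C}ᶜ
  — 14 sets.
Pass 4: +2 →
  {A, B}  = {B} ∪ {A}
  {C, D}  = {C} ∪ {D}
  — 16 sets.
Pass 5 adds nothing — fixpoint reached.

|σ(ℰ)| = 16.  σ(ℰ) = { {}, {A}, {B}, {C}, {D}, {A, B}, {A, C}, {A, D}, {B, C}, {B, D}, {C, D}, {A, B, C}, {A, B, D}, {A, C, D}, {B, C, D}, X }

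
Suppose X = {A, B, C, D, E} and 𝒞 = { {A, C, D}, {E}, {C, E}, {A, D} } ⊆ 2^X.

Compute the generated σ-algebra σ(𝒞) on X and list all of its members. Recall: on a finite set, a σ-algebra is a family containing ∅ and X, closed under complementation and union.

Begin from { {}, {E}, {A, D}, {C, E}, {A, C, D}, X } (that is, 𝒞 plus ∅ and X).
Pass 1. New:
  {B, E}  = X∖{A, C, D}
  {A, B, D}  = X∖{C, E}
  {A, D, E}  = {A, D} ∪ {E}
  {B, C, E}  = X∖{A, D}
  {A, B, C, D}  = X∖{E}
  {A, C, D, E}  = {A, C, D} ∪ {C, E}
  (now 12)
Pass 2: 3 new —
  {B}  = X∖{A, C, D, E}
  {B, C}  = X∖{A, D, E}
  {A, B, D, E}  = {A, D, E} ∪ {B, E}
  (now 15)
Pass 3 (1 new):
  {C}  = X∖{A, B, D, E}
  (now 16)
Pass 4: no new sets; the family is a σ-algebra.

Hence σ(𝒞) has 16 members: { {}, {B}, {C}, {E}, {A, D}, {B, C}, {B, E}, {C, E}, {A, B, D}, {A, C, D}, {A, D, E}, {B, C, E}, {A, B, C, D}, {A, B, D, E}, {A, C, D, E}, X }.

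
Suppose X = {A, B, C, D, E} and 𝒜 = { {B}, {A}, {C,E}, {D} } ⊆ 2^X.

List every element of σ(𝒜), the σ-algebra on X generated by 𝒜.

σ(𝒜) (16 sets): { {}, {A}, {B}, {D}, {A,B}, {A,D}, {B,D}, {C,E}, {A,B,D}, {A,C,E}, {B,C,E}, {C,D,E}, {A,B,C,E}, {A,C,D,E}, {B,C,D,E}, X }

Check:
Begin from { {}, {A}, {B}, {D}, {C,E}, X } (that is, 𝒜 plus ∅ and X).
Pass 1 (10 new):
  {A,B}  = {B} ∪ {A}
  {A,D}  = {D} ∪ {A}
  {B,D}  = {D} ∪ {B}
  {A,B,D}  = X∖{C,E}
  {A,C,E}  = {C,E} ∪ {A}
  {B,C,E}  = {C,E} ∪ {B}
  {C,D,E}  = {D} ∪ {C,E}
  {A,B,C,E}  = X∖{D}
  {A,C,D,E}  = X∖{B}
  {B,C,D,E}  = X∖{A}
Pass 2: already closed under ᶜ and ∪.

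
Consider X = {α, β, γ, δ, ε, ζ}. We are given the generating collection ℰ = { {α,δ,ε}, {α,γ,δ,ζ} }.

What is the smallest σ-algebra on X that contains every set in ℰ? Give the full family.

Take S₀ = ℰ ∪ {∅, X} = { {}, {α,δ,ε}, {α,γ,δ,ζ}, X }.
Round 1: 3 new —
  {β,ε}  = complement {α,γ,δ,ζ}
  {β,γ,ζ}  = complement {α,δ,ε}
  {α,γ,δ,ε,ζ}  = {α,γ,δ,ζ} ∪ {α,δ,ε}
Round 2 adds 4:
  {β}  = complement {α,γ,δ,ε,ζ}
  {α,β,δ,ε}  = {α,δ,ε} ∪ {β,ε}
  {β,γ,ε,ζ}  = {β,ε} ∪ {β,γ,ζ}
  {α,β,γ,δ,ζ}  = {α,γ,δ,ζ} ∪ {β,γ,ζ}
Round 3: 3 new —
  {ε}  = complement {α,β,γ,δ,ζ}
  {α,δ}  = complement {β,γ,ε,ζ}
  {γ,ζ}  = complement {α,β,δ,ε}
Round 4. New:
  {α,β,δ}  = {α,δ} ∪ {β}
  {γ,ε,ζ}  = {γ,ζ} ∪ {ε}
Round 5: closed — nothing new.

σ(ℰ) = { {}, {β}, {ε}, {α,δ}, {β,ε}, {γ,ζ}, {α,β,δ}, {α,δ,ε}, {β,γ,ζ}, {γ,ε,ζ}, {α,β,δ,ε}, {α,γ,δ,ζ}, {β,γ,ε,ζ}, {α,β,γ,δ,ζ}, {α,γ,δ,ε,ζ}, X }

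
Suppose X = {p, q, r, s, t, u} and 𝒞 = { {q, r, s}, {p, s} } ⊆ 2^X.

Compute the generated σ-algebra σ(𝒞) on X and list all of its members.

Initial family (4 sets): { ∅, {p, s}, {q, r, s}, X }.
Round 1: 3 new —
  {p, t, u}  = X∖{q, r, s}
  {p, q, r, s}  = {q, r, s} ∪ {p, s}
  {q, r, t, u}  = X∖{p, s}
  — 7 sets.
Round 2 adds 4:
  {t, u}  = X∖{p, q, r, s}
  {p, s, t, u}  = {p, s} ∪ {p, t, u}
  {p, q, r, t, u}  = {p, t, u} ∪ {q, r, t, u}
  {q, r, s, t, u}  = {q, r, s} ∪ {q, r, t, u}
  — 11 sets.
Round 3: +3 →
  {p}  = X∖{q, r, s, t, u}
  {s}  = X∖{p, q, r, t, u}
  {q, r}  = X∖{p, s, t, u}
  — 14 sets.
Round 4 adds 2:
  {p, q, r}  = {q, r} ∪ {p}
  {s, t, u}  = {t, u} ∪ {s}
  — 16 sets.
Round 5: already closed under ᶜ and ∪.

Hence σ(𝒞) has 16 members: { ∅, {p}, {s}, {p, s}, {q, r}, {t, u}, {p, q, r}, {p, t, u}, {q, r, s}, {s, t, u}, {p, q, r, s}, {p, s, t, u}, {q, r, t, u}, {p, q, r, t, u}, {q, r, s, t, u}, X }.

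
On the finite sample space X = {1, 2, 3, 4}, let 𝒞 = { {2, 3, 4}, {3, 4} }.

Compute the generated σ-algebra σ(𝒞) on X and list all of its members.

Initial family (4 sets): { {}, {3, 4}, {2, 3, 4}, X }.
Iteration 1 adds 2:
  {1}  = {2, 3, 4}ᶜ
  {1, 2}  = {3, 4}ᶜ
  [6 total]
Iteration 2 (1 new):
  {1, 3, 4}  = {3, 4} ∪ {1}
  [7 total]
Iteration 3: 1 new —
  {2}  = {1, 3, 4}ᶜ
  [8 total]
After Iteration 4 the family is unchanged; done.

σ(𝒞) = { {}, {1}, {2}, {1, 2}, {3, 4}, {1, 3, 4}, {2, 3, 4}, X }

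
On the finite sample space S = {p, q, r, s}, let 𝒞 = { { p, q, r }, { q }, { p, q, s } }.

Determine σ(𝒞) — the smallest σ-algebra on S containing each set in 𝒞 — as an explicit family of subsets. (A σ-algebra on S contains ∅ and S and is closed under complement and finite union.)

σ(𝒞) (16 sets): { ∅, { p }, { q }, { r }, { s }, { p, q }, { p, r }, { p, s }, { q, r }, { q, s }, { r, s }, { p, q, r }, { p, q, s }, { p, r, s }, { q, r, s }, S }

Check:
Begin from { ∅, { q }, { p, q, r }, { p, q, s }, S } (that is, 𝒞 plus ∅ and S).
Pass 1. New:
  { r }  = complement { p, q, s }
  { s }  = complement { p, q, r }
  { p, r, s }  = complement { q }
Pass 2: 3 new —
  { q, r }  = { r } ∪ { q }
  { q, s }  = { s } ∪ { q }
  { r, s }  = { s } ∪ { r }
Pass 3: 4 new —
  { p, q }  = complement { r, s }
  { p, r }  = complement { q, s }
  { p, s }  = complement { q, r }
  { q, r, s }  = { r } ∪ { q, s }
Pass 4: +1 →
  { p }  = complement { q, r, s }
Pass 5: no new sets; the family is a σ-algebra.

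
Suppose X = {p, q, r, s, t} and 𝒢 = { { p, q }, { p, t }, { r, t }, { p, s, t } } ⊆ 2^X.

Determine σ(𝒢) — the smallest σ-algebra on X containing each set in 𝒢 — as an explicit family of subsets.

σ(𝒢) = { ∅, { p }, { q }, { r }, { s }, { t }, { p, q }, { p, r }, { p, s }, { p, t }, { q, r }, { q, s }, { q, t }, { r, s }, { r, t }, { s, t }, { p, q, r }, { p, q, s }, { p, q, t }, { p, r, s }, { p, r, t }, { p, s, t }, { q, r, s }, { q, r, t }, { q, s, t }, { r, s, t }, { p, q, r, s }, { p, q, r, t }, { p, q, s, t }, { p, r, s, t }, { q, r, s, t }, X }

Trace:
Initial family (6 sets): { ∅, { p, q }, { p, t }, { r, t }, { p, s, t }, X }.
Step 1 (9 new):
  { q, r }  = X∖{ p, s, t }
  { p, q, s }  = X∖{ r, t }
  { p, q, t }  = { p, q } ∪ { p, t }
  { p, r, t }  = { p, t } ∪ { r, t }
  { q, r, s }  = X∖{ p, t }
  { r, s, t }  = X∖{ p, q }
  { p, q, r, t }  = { p, q } ∪ { r, t }
  { p, q, s, t }  = { p, s, t } ∪ { p, q }
  { p, r, s, t }  = { p, s, t } ∪ { r, t }
  — 15 sets.
Step 2 adds 9:
  { q }  = X∖{ p, r, s, t }
  { r }  = X∖{ p, q, s, t }
  { s }  = X∖{ p, q, r, t }
  { q, s }  = X∖{ p, r, t }
  { r, s }  = X∖{ p, q, t }
  { p, q, r }  = { p, q } ∪ { q, r }
  { q, r, t }  = { q, r } ∪ { r, t }
  { p, q, r, s }  = { q, r, s } ∪ { p, q }
  { q, r, s, t }  = { r, s, t } ∪ { q, r, s }
  — 24 sets.
Step 3: +4 →
  { p }  = X∖{ q, r, s, t }
  { t }  = X∖{ p, q, r, s }
  { p, s }  = X∖{ q, r, t }
  { s, t }  = X∖{ p, q, r }
  — 28 sets.
Step 4. New:
  { p, r }  = { r } ∪ { p }
  { q, t }  = { q } ∪ { t }
  { p, r, s }  = { r, s } ∪ { p, s }
  { q, s, t }  = { q } ∪ { s, t }
  — 32 sets.
Step 5: closed — nothing new.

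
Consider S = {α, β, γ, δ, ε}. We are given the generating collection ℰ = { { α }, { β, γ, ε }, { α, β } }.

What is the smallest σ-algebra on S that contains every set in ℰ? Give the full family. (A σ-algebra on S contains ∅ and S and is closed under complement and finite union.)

σ(ℰ) = { {  }, { α }, { β }, { δ }, { α, β }, { α, δ }, { β, δ }, { γ, ε }, { α, β, δ }, { α, γ, ε }, { β, γ, ε }, { γ, δ, ε }, { α, β, γ, ε }, { α, γ, δ, ε }, { β, γ, δ, ε }, S }

Check:
Seed the family with ℰ together with ∅ and S: { {  }, { α }, { α, β }, { β, γ, ε }, S }.
Pass 1: +4 →
  { α, δ }  = { β, γ, ε }ᶜ
  { γ, δ, ε }  = { α, β }ᶜ
  { α, β, γ, ε }  = { β, γ, ε } ∪ { α, β }
  { β, γ, δ, ε }  = { α }ᶜ
  |family| = 9
Pass 2 (3 new):
  { δ }  = { α, β, γ, ε }ᶜ
  { α, β, δ }  = { α, β } ∪ { α, δ }
  { α, γ, δ, ε }  = { γ, δ, ε } ∪ { α, δ }
  |family| = 12
Pass 3 (2 new):
  { β }  = { α, γ, δ, ε }ᶜ
  { γ, ε }  = { α, β, δ }ᶜ
  |family| = 14
Pass 4. New:
  { β, δ }  = { δ } ∪ { β }
  { α, γ, ε }  = { γ, ε } ∪ { α }
  |family| = 16
Pass 5: closed — nothing new.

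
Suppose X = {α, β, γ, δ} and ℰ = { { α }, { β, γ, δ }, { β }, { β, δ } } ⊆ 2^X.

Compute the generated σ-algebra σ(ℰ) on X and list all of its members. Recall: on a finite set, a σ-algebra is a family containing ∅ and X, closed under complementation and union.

σ(ℰ) = { {  }, { α }, { β }, { γ }, { δ }, { α, β }, { α, γ }, { α, δ }, { β, γ }, { β, δ }, { γ, δ }, { α, β, γ }, { α, β, δ }, { α, γ, δ }, { β, γ, δ }, X }

Check:
Seed the family with ℰ together with ∅ and X: { {  }, { α }, { β }, { β, δ }, { β, γ, δ }, X }.
Pass 1: 4 new —
  { α, β }  = { β } ∪ { α }
  { α, γ }  = ᶜ of { β, δ }
  { α, β, δ }  = { β, δ } ∪ { α }
  { α, γ, δ }  = ᶜ of { β }
  — 10 sets.
Pass 2: 3 new —
  { γ }  = ᶜ of { α, β, δ }
  { γ, δ }  = ᶜ of { α, β }
  { α, β, γ }  = { α, β } ∪ { α, γ }
  — 13 sets.
Pass 3. New:
  { δ }  = ᶜ of { α, β, γ }
  { β, γ }  = { γ } ∪ { β }
  — 15 sets.
Pass 4 (1 new):
  { α, δ }  = ᶜ of { β, γ }
  — 16 sets.
After Pass 5 the family is unchanged; done.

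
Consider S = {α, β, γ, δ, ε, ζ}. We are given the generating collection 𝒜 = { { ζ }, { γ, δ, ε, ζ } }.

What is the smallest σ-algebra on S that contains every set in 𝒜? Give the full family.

Answer: σ(𝒜) = { {}, { ζ }, { α, β }, { α, β, ζ }, { γ, δ, ε }, { γ, δ, ε, ζ }, { α, β, γ, δ, ε }, S }

Working:
Take S₀ = 𝒜 ∪ {∅, S} = { {}, { ζ }, { γ, δ, ε, ζ }, S }.
Round 1. New:
  { α, β }  = S∖{ γ, δ, ε, ζ }
  { α, β, γ, δ, ε }  = S∖{ ζ }
  |family| = 6
Round 2: 1 new —
  { α, β, ζ }  = { α, β } ∪ { ζ }
  |family| = 7
Round 3: +1 →
  { γ, δ, ε }  = S∖{ α, β, ζ }
  |family| = 8
Round 4 adds nothing — fixpoint reached.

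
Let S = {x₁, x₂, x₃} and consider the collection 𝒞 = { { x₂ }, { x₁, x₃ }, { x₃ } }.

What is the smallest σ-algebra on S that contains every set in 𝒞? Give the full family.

σ(𝒞) = { {}, { x₁ }, { x₂ }, { x₃ }, { x₁, x₂ }, { x₁, x₃ }, { x₂, x₃ }, S }

Derivation:
Begin from { {}, { x₂ }, { x₃ }, { x₁, x₃ }, S } (that is, 𝒞 plus ∅ and S).
Iteration 1 adds 2:
  { x₁, x₂ }  = S∖{ x₃ }
  { x₂, x₃ }  = { x₃ } ∪ { x₂ }
  |family| = 7
Iteration 2 (1 new):
  { x₁ }  = S∖{ x₂, x₃ }
  |family| = 8
Iteration 3 adds nothing — fixpoint reached.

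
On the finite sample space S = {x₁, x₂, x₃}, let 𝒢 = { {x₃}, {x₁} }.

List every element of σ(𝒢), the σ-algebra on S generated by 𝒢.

Answer: σ(𝒢) = { {}, {x₁}, {x₂}, {x₃}, {x₁, x₂}, {x₁, x₃}, {x₂, x₃}, S }

Derivation:
Begin from { {}, {x₁}, {x₃}, S } (that is, 𝒢 plus ∅ and S).
Step 1 (3 new):
  {x₁, x₂}  = {x₃}ᶜ
  {x₁, x₃}  = {x₃} ∪ {x₁}
  {x₂, x₃}  = {x₁}ᶜ
Step 2 (1 new):
  {x₂}  = {x₁, x₃}ᶜ
After Step 3 the family is unchanged; done.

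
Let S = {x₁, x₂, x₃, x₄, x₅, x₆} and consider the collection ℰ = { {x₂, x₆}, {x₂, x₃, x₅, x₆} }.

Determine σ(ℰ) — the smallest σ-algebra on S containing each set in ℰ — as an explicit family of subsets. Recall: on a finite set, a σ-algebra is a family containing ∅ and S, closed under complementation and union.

σ(ℰ) (8 sets): { {}, {x₁, x₄}, {x₂, x₆}, {x₃, x₅}, {x₁, x₂, x₄, x₆}, {x₁, x₃, x₄, x₅}, {x₂, x₃, x₅, x₆}, S }

Working:
Start: ℰ ∪ {∅, S} = { {}, {x₂, x₆}, {x₂, x₃, x₅, x₆}, S }.
Step 1 (2 new):
  {x₁, x₄}  = complement {x₂, x₃, x₅, x₆}
  {x₁, x₃, x₄, x₅}  = complement {x₂, x₆}
  (now 6)
Step 2: 1 new —
  {x₁, x₂, x₄, x₆}  = {x₁, x₄} ∪ {x₂, x₆}
  (now 7)
Step 3: +1 →
  {x₃, x₅}  = complement {x₁, x₂, x₄, x₆}
  (now 8)
Step 4: closed — nothing new.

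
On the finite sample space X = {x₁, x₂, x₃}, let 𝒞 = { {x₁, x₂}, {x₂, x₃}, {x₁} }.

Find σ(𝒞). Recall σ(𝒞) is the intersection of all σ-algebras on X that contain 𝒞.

|σ(𝒞)| = 8.  σ(𝒞) = { {}, {x₁}, {x₂}, {x₃}, {x₁, x₂}, {x₁, x₃}, {x₂, x₃}, X }

Check:
Seed the family with 𝒞 together with ∅ and X: { {}, {x₁}, {x₁, x₂}, {x₂, x₃}, X }.
Step 1. New:
  {x₃}  = {x₁, x₂}ᶜ
  — 6 sets.
Step 2 (1 new):
  {x₁, x₃}  = {x₃} ∪ {x₁}
  — 7 sets.
Step 3 adds 1:
  {x₂}  = {x₁, x₃}ᶜ
  — 8 sets.
After Step 4 the family is unchanged; done.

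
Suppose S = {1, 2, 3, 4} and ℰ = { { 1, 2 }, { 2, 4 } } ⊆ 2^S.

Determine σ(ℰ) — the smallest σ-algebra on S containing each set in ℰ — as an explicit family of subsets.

Initial family (4 sets): { {}, { 1, 2 }, { 2, 4 }, S }.
Iteration 1 (3 new):
  { 1, 3 }  = complement { 2, 4 }
  { 3, 4 }  = complement { 1, 2 }
  { 1, 2, 4 }  = { 1, 2 } ∪ { 2, 4 }
Iteration 2 adds 4:
  { 3 }  = complement { 1, 2, 4 }
  { 1, 2, 3 }  = { 1, 2 } ∪ { 1, 3 }
  { 1, 3, 4 }  = { 3, 4 } ∪ { 1, 3 }
  { 2, 3, 4 }  = { 3, 4 } ∪ { 2, 4 }
Iteration 3 (3 new):
  { 1 }  = complement { 2, 3, 4 }
  { 2 }  = complement { 1, 3, 4 }
  { 4 }  = complement { 1, 2, 3 }
Iteration 4: 2 new —
  { 1, 4 }  = { 4 } ∪ { 1 }
  { 2, 3 }  = { 3 } ∪ { 2 }
After Iteration 5 the family is unchanged; done.

Therefore σ(ℰ) = { {}, { 1 }, { 2 }, { 3 }, { 4 }, { 1, 2 }, { 1, 3 }, { 1, 4 }, { 2, 3 }, { 2, 4 }, { 3, 4 }, { 1, 2, 3 }, { 1, 2, 4 }, { 1, 3, 4 }, { 2, 3, 4 }, S } (|σ(ℰ)| = 16).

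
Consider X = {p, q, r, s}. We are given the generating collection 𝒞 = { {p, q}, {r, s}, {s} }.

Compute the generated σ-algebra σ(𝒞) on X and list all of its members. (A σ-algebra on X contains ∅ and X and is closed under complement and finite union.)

Answer: σ(𝒞) = { ∅, {r}, {s}, {p, q}, {r, s}, {p, q, r}, {p, q, s}, X }

Working:
Start: 𝒞 ∪ {∅, X} = { ∅, {s}, {p, q}, {r, s}, X }.
Step 1. New:
  {p, q, r}  = X∖{s}
  {p, q, s}  = {p, q} ∪ {s}
  [7 total]
Step 2: +1 →
  {r}  = X∖{p, q, s}
  [8 total]
After Step 3 the family is unchanged; done.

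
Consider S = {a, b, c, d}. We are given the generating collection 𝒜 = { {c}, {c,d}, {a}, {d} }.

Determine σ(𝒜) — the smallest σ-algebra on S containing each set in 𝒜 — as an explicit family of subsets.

σ(𝒜) (16 sets): { ∅, {a}, {b}, {c}, {d}, {a,b}, {a,c}, {a,d}, {b,c}, {b,d}, {c,d}, {a,b,c}, {a,b,d}, {a,c,d}, {b,c,d}, S }

Check:
Take S₀ = 𝒜 ∪ {∅, S} = { ∅, {a}, {c}, {d}, {c,d}, S }.
Step 1 adds 7:
  {a,b}  = S∖{c,d}
  {a,c}  = {c} ∪ {a}
  {a,d}  = {d} ∪ {a}
  {a,b,c}  = S∖{d}
  {a,b,d}  = S∖{c}
  {a,c,d}  = {c,d} ∪ {a}
  {b,c,d}  = S∖{a}
Step 2. New:
  {b}  = S∖{a,c,d}
  {b,c}  = S∖{a,d}
  {b,d}  = S∖{a,c}
Step 3 adds nothing — fixpoint reached.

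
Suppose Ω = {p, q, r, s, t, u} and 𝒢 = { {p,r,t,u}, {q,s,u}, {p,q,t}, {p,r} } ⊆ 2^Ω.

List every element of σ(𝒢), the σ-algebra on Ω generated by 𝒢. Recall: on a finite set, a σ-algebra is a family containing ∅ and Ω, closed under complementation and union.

Answer: σ(𝒢) = { ∅, {p}, {q}, {r}, {s}, {t}, {u}, {p,q}, {p,r}, {p,s}, {p,t}, {p,u}, {q,r}, {q,s}, {q,t}, {q,u}, {r,s}, {r,t}, {r,u}, {s,t}, {s,u}, {t,u}, {p,q,r}, {p,q,s}, {p,q,t}, {p,q,u}, {p,r,s}, {p,r,t}, {p,r,u}, {p,s,t}, {p,s,u}, {p,t,u}, {q,r,s}, {q,r,t}, {q,r,u}, {q,s,t}, {q,s,u}, {q,t,u}, {r,s,t}, {r,s,u}, {r,t,u}, {s,t,u}, {p,q,r,s}, {p,q,r,t}, {p,q,r,u}, {p,q,s,t}, {p,q,s,u}, {p,q,t,u}, {p,r,s,t}, {p,r,s,u}, {p,r,t,u}, {p,s,t,u}, {q,r,s,t}, {q,r,s,u}, {q,r,t,u}, {q,s,t,u}, {r,s,t,u}, {p,q,r,s,t}, {p,q,r,s,u}, {p,q,r,t,u}, {p,q,s,t,u}, {p,r,s,t,u}, {q,r,s,t,u}, Ω }

Derivation:
Take S₀ = 𝒢 ∪ {∅, Ω} = { ∅, {p,r}, {p,q,t}, {q,s,u}, {p,r,t,u}, Ω }.
Pass 1 (8 new):
  {q,s}  = complement {p,r,t,u}
  {p,r,t}  = complement {q,s,u}
  {r,s,u}  = complement {p,q,t}
  {p,q,r,t}  = {p,q,t} ∪ {p,r}
  {q,s,t,u}  = complement {p,r}
  {p,q,r,s,u}  = {q,s,u} ∪ {p,r}
  {p,q,r,t,u}  = {p,r,t,u} ∪ {p,q,t}
  {p,q,s,t,u}  = {q,s,u} ∪ {p,q,t}
  (now 14)
Pass 2: 11 new —
  {r}  = complement {p,q,s,t,u}
  {s}  = complement {p,q,r,t,u}
  {t}  = complement {p,q,r,s,u}
  {s,u}  = complement {p,q,r,t}
  {p,q,r,s}  = {p,r} ∪ {q,s}
  {p,q,s,t}  = {p,q,t} ∪ {q,s}
  {p,r,s,u}  = {p,r} ∪ {r,s,u}
  {q,r,s,u}  = {q,s,u} ∪ {r,s,u}
  {p,q,r,s,t}  = {p,r,t} ∪ {q,s}
  {p,r,s,t,u}  = {p,r,t,u} ∪ {r,s,u}
  {q,r,s,t,u}  = {q,s,t,u} ∪ {r,s,u}
  (now 25)
Pass 3. New:
  {p}  = complement {q,r,s,t,u}
  {q}  = complement {p,r,s,t,u}
  {u}  = complement {p,q,r,s,t}
  {p,t}  = complement {q,r,s,u}
  {q,t}  = complement {p,r,s,u}
  {r,s}  = {r} ∪ {s}
  {r,t}  = {t} ∪ {r}
  {r,u}  = complement {p,q,s,t}
  {s,t}  = {t} ∪ {s}
  {t,u}  = complement {p,q,r,s}
  {p,r,s}  = {p,r} ∪ {s}
  {q,r,s}  = {q,s} ∪ {r}
  {q,s,t}  = {q,s} ∪ {t}
  {s,t,u}  = {s,u} ∪ {t}
  {p,r,s,t}  = {p,r,t} ∪ {s}
  {r,s,t,u}  = {r,s,u} ∪ {t}
  (now 41)
Pass 4: 22 new —
  {p,q}  = complement {r,s,t,u}
  {p,s}  = {s} ∪ {p}
  {p,u}  = {p} ∪ {u}
  {q,r}  = {q} ∪ {r}
  {q,u}  = complement {p,r,s,t}
  {p,q,r}  = complement {s,t,u}
  {p,q,s}  = {p} ∪ {q,s}
  {p,r,u}  = complement {q,s,t}
  {p,s,t}  = {s,t} ∪ {p}
  {p,s,u}  = {p} ∪ {s,u}
  {p,t,u}  = complement {q,r,s}
  {q,r,t}  = {q} ∪ {r,t}
  {q,r,u}  = {q} ∪ {r,u}
  {q,t,u}  = complement {p,r,s}
  {r,s,t}  = {r,s} ∪ {s,t}
  {r,t,u}  = {r,t} ∪ {r,u}
  {p,q,r,u}  = complement {s,t}
  {p,q,s,u}  = complement {r,t}
  {p,q,t,u}  = complement {r,s}
  {p,s,t,u}  = {s,t,u} ∪ {p}
  {q,r,s,t}  = {r,s} ∪ {q,s,t}
  {q,r,t,u}  = {r,u} ∪ {q,t}
  (now 63)
Pass 5. New:
  {p,q,u}  = complement {r,s,t}
  (now 64)
Pass 6 adds nothing — fixpoint reached.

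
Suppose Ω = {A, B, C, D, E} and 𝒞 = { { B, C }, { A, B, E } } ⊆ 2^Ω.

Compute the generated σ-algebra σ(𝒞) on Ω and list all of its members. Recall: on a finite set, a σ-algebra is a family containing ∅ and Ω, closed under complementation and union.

|σ(𝒞)| = 16.  σ(𝒞) = { {  }, { B }, { C }, { D }, { A, E }, { B, C }, { B, D }, { C, D }, { A, B, E }, { A, C, E }, { A, D, E }, { B, C, D }, { A, B, C, E }, { A, B, D, E }, { A, C, D, E }, Ω }

Working:
Start: 𝒞 ∪ {∅, Ω} = { {  }, { B, C }, { A, B, E }, Ω }.
Pass 1: 3 new —
  { C, D }  = { A, B, E }ᶜ
  { A, D, E }  = { B, C }ᶜ
  { A, B, C, E }  = { B, C } ∪ { A, B, E }
  [7 total]
Pass 2 (4 new):
  { D }  = { A, B, C, E }ᶜ
  { B, C, D }  = { C, D } ∪ { B, C }
  { A, B, D, E }  = { A, D, E } ∪ { A, B, E }
  { A, C, D, E }  = { A, D, E } ∪ { C, D }
  [11 total]
Pass 3. New:
  { B }  = { A, C, D, E }ᶜ
  { C }  = { A, B, D, E }ᶜ
  { A, E }  = { B, C, D }ᶜ
  [14 total]
Pass 4: +2 →
  { B, D }  = { D } ∪ { B }
  { A, C, E }  = { C } ∪ { A, E }
  [16 total]
Pass 5: closed — nothing new.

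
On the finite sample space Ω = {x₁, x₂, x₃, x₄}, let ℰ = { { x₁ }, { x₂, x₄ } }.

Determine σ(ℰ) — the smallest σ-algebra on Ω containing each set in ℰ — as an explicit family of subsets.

Take S₀ = ℰ ∪ {∅, Ω} = { {}, { x₁ }, { x₂, x₄ }, Ω }.
Step 1: 3 new —
  { x₁, x₃ }  = { x₂, x₄ }ᶜ
  { x₁, x₂, x₄ }  = { x₂, x₄ } ∪ { x₁ }
  { x₂, x₃, x₄ }  = { x₁ }ᶜ
  (now 7)
Step 2 (1 new):
  { x₃ }  = { x₁, x₂, x₄ }ᶜ
  (now 8)
Step 3 adds nothing — fixpoint reached.

|σ(ℰ)| = 8.  σ(ℰ) = { {}, { x₁ }, { x₃ }, { x₁, x₃ }, { x₂, x₄ }, { x₁, x₂, x₄ }, { x₂, x₃, x₄ }, Ω }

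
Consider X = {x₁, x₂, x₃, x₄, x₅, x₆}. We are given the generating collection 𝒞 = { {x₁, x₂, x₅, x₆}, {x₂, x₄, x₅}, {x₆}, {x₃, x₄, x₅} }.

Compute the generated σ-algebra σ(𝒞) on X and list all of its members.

σ(𝒞) = { {}, {x₁}, {x₂}, {x₃}, {x₄}, {x₅}, {x₆}, {x₁, x₂}, {x₁, x₃}, {x₁, x₄}, {x₁, x₅}, {x₁, x₆}, {x₂, x₃}, {x₂, x₄}, {x₂, x₅}, {x₂, x₆}, {x₃, x₄}, {x₃, x₅}, {x₃, x₆}, {x₄, x₅}, {x₄, x₆}, {x₅, x₆}, {x₁, x₂, x₃}, {x₁, x₂, x₄}, {x₁, x₂, x₅}, {x₁, x₂, x₆}, {x₁, x₃, x₄}, {x₁, x₃, x₅}, {x₁, x₃, x₆}, {x₁, x₄, x₅}, {x₁, x₄, x₆}, {x₁, x₅, x₆}, {x₂, x₃, x₄}, {x₂, x₃, x₅}, {x₂, x₃, x₆}, {x₂, x₄, x₅}, {x₂, x₄, x₆}, {x₂, x₅, x₆}, {x₃, x₄, x₅}, {x₃, x₄, x₆}, {x₃, x₅, x₆}, {x₄, x₅, x₆}, {x₁, x₂, x₃, x₄}, {x₁, x₂, x₃, x₅}, {x₁, x₂, x₃, x₆}, {x₁, x₂, x₄, x₅}, {x₁, x₂, x₄, x₆}, {x₁, x₂, x₅, x₆}, {x₁, x₃, x₄, x₅}, {x₁, x₃, x₄, x₆}, {x₁, x₃, x₅, x₆}, {x₁, x₄, x₅, x₆}, {x₂, x₃, x₄, x₅}, {x₂, x₃, x₄, x₆}, {x₂, x₃, x₅, x₆}, {x₂, x₄, x₅, x₆}, {x₃, x₄, x₅, x₆}, {x₁, x₂, x₃, x₄, x₅}, {x₁, x₂, x₃, x₄, x₆}, {x₁, x₂, x₃, x₅, x₆}, {x₁, x₂, x₄, x₅, x₆}, {x₁, x₃, x₄, x₅, x₆}, {x₂, x₃, x₄, x₅, x₆}, X }

Check:
Initial family (6 sets): { {}, {x₆}, {x₂, x₄, x₅}, {x₃, x₄, x₅}, {x₁, x₂, x₅, x₆}, X }.
Pass 1 (8 new):
  {x₃, x₄}  = X∖{x₁, x₂, x₅, x₆}
  {x₁, x₂, x₆}  = X∖{x₃, x₄, x₅}
  {x₁, x₃, x₆}  = X∖{x₂, x₄, x₅}
  {x₂, x₃, x₄, x₅}  = {x₃, x₄, x₅} ∪ {x₂, x₄, x₅}
  {x₂, x₄, x₅, x₆}  = {x₂, x₄, x₅} ∪ {x₆}
  {x₃, x₄, x₅, x₆}  = {x₃, x₄, x₅} ∪ {x₆}
  {x₁, x₂, x₃, x₄, x₅}  = X∖{x₆}
  {x₁, x₂, x₄, x₅, x₆}  = {x₁, x₂, x₅, x₆} ∪ {x₂, x₄, x₅}
  |family| = 14
Pass 2 adds 11:
  {x₃}  = X∖{x₁, x₂, x₄, x₅, x₆}
  {x₁, x₂}  = X∖{x₃, x₄, x₅, x₆}
  {x₁, x₃}  = X∖{x₂, x₄, x₅, x₆}
  {x₁, x₆}  = X∖{x₂, x₃, x₄, x₅}
  {x₃, x₄, x₆}  = {x₃, x₄} ∪ {x₆}
  {x₁, x₂, x₃, x₆}  = {x₁, x₃, x₆} ∪ {x₁, x₂, x₆}
  {x₁, x₃, x₄, x₆}  = {x₃, x₄} ∪ {x₁, x₃, x₆}
  {x₁, x₂, x₃, x₄, x₆}  = {x₃, x₄} ∪ {x₁, x₂, x₆}
  {x₁, x₂, x₃, x₅, x₆}  = {x₁, x₃, x₆} ∪ {x₁, x₂, x₅, x₆}
  {x₁, x₃, x₄, x₅, x₆}  = {x₃, x₄, x₅} ∪ {x₁, x₃, x₆}
  {x₂, x₃, x₄, x₅, x₆}  = {x₃, x₄, x₅} ∪ {x₂, x₄, x₅, x₆}
  |family| = 25
Pass 3 (13 new):
  {x₁}  = X∖{x₂, x₃, x₄, x₅, x₆}
  {x₂}  = X∖{x₁, x₃, x₄, x₅, x₆}
  {x₄}  = X∖{x₁, x₂, x₃, x₅, x₆}
  {x₅}  = X∖{x₁, x₂, x₃, x₄, x₆}
  {x₂, x₅}  = X∖{x₁, x₃, x₄, x₆}
  {x₃, x₆}  = {x₆} ∪ {x₃}
  {x₄, x₅}  = X∖{x₁, x₂, x₃, x₆}
  {x₁, x₂, x₃}  = {x₁, x₃} ∪ {x₁, x₂}
  {x₁, x₂, x₅}  = X∖{x₃, x₄, x₆}
  {x₁, x₃, x₄}  = {x₃, x₄} ∪ {x₁, x₃}
  {x₁, x₂, x₃, x₄}  = {x₃, x₄} ∪ {x₁, x₂}
  {x₁, x₂, x₄, x₅}  = {x₂, x₄, x₅} ∪ {x₁, x₂}
  {x₁, x₃, x₄, x₅}  = {x₃, x₄, x₅} ∪ {x₁, x₃}
  |family| = 38
Pass 4: +25 →
  {x₁, x₄}  = {x₄} ∪ {x₁}
  {x₁, x₅}  = {x₁} ∪ {x₅}
  {x₂, x₃}  = {x₂} ∪ {x₃}
  {x₂, x₄}  = {x₂} ∪ {x₄}
  {x₂, x₆}  = X∖{x₁, x₃, x₄, x₅}
  {x₃, x₅}  = {x₃} ∪ {x₅}
  {x₄, x₆}  = {x₄} ∪ {x₆}
  {x₅, x₆}  = X∖{x₁, x₂, x₃, x₄}
  {x₁, x₂, x₄}  = {x₁, x₂} ∪ {x₄}
  {x₁, x₃, x₅}  = {x₁, x₃} ∪ {x₅}
  {x₁, x₄, x₅}  = {x₄, x₅} ∪ {x₁}
  {x₁, x₄, x₆}  = {x₁, x₆} ∪ {x₄}
  {x₁, x₅, x₆}  = {x₁, x₆} ∪ {x₅}
  {x₂, x₃, x₄}  = {x₃, x₄} ∪ {x₂}
  {x₂, x₃, x₅}  = {x₃} ∪ {x₂, x₅}
  {x₂, x₃, x₆}  = {x₂} ∪ {x₃, x₆}
  {x₂, x₅, x₆}  = X∖{x₁, x₃, x₄}
  {x₃, x₅, x₆}  = {x₃, x₆} ∪ {x₅}
  {x₄, x₅, x₆}  = X∖{x₁, x₂, x₃}
  {x₁, x₂, x₃, x₅}  = {x₁, x₃} ∪ {x₁, x₂, x₅}
  {x₁, x₂, x₄, x₆}  = {x₄} ∪ {x₁, x₂, x₆}
  {x₁, x₃, x₅, x₆}  = {x₁, x₃, x₆} ∪ {x₅}
  {x₁, x₄, x₅, x₆}  = {x₁, x₆} ∪ {x₄, x₅}
  {x₂, x₃, x₄, x₆}  = {x₂} ∪ {x₃, x₄, x₆}
  {x₂, x₃, x₅, x₆}  = {x₃, x₆} ∪ {x₂, x₅}
  |family| = 63
Pass 5: 1 new —
  {x₂, x₄, x₆}  = X∖{x₁, x₃, x₅}
  |family| = 64
Pass 6: already closed under ᶜ and ∪.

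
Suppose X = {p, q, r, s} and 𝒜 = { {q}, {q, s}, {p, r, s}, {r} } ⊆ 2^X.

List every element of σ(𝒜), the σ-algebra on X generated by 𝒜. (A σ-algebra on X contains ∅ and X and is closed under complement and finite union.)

|σ(𝒜)| = 16.  σ(𝒜) = { ∅, {p}, {q}, {r}, {s}, {p, q}, {p, r}, {p, s}, {q, r}, {q, s}, {r, s}, {p, q, r}, {p, q, s}, {p, r, s}, {q, r, s}, X }

Working:
Start: 𝒜 ∪ {∅, X} = { ∅, {q}, {r}, {q, s}, {p, r, s}, X }.
Round 1. New:
  {p, r}  = {q, s}ᶜ
  {q, r}  = {r} ∪ {q}
  {p, q, s}  = {r}ᶜ
  {q, r, s}  = {r} ∪ {q, s}
  — 10 sets.
Round 2: +3 →
  {p}  = {q, r, s}ᶜ
  {p, s}  = {q, r}ᶜ
  {p, q, r}  = {q} ∪ {p, r}
  — 13 sets.
Round 3 adds 2:
  {s}  = {p, q, r}ᶜ
  {p, q}  = {q} ∪ {p}
  — 15 sets.
Round 4: 1 new —
  {r, s}  = {p, q}ᶜ
  — 16 sets.
Round 5: no new sets; the family is a σ-algebra.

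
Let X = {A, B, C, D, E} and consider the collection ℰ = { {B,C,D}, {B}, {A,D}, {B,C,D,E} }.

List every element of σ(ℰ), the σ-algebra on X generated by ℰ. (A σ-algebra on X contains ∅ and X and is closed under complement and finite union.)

Take S₀ = ℰ ∪ {∅, X} = { {}, {B}, {A,D}, {B,C,D}, {B,C,D,E}, X }.
Step 1: +6 →
  {A}  = {B,C,D,E}ᶜ
  {A,E}  = {B,C,D}ᶜ
  {A,B,D}  = {A,D} ∪ {B}
  {B,C,E}  = {A,D}ᶜ
  {A,B,C,D}  = {B,C,D} ∪ {A,D}
  {A,C,D,E}  = {B}ᶜ
  — 12 sets.
Step 2. New:
  {E}  = {A,B,C,D}ᶜ
  {A,B}  = {B} ∪ {A}
  {C,E}  = {A,B,D}ᶜ
  {A,B,E}  = {B} ∪ {A,E}
  {A,D,E}  = {A,D} ∪ {A,E}
  {A,B,C,E}  = {B,C,E} ∪ {A,E}
  {A,B,D,E}  = {A,B,D} ∪ {A,E}
  — 19 sets.
Step 3: +7 →
  {C}  = {A,B,D,E}ᶜ
  {D}  = {A,B,C,E}ᶜ
  {B,C}  = {A,D,E}ᶜ
  {B,E}  = {B} ∪ {E}
  {C,D}  = {A,B,E}ᶜ
  {A,C,E}  = {A,E} ∪ {C,E}
  {C,D,E}  = {A,B}ᶜ
  — 26 sets.
Step 4 adds 6:
  {A,C}  = {C} ∪ {A}
  {B,D}  = {A,C,E}ᶜ
  {D,E}  = {E} ∪ {D}
  {A,B,C}  = {A,B} ∪ {C}
  {A,C,D}  = {B,E}ᶜ
  {B,D,E}  = {B,E} ∪ {D}
  — 32 sets.
After Step 5 the family is unchanged; done.

σ(ℰ) = { {}, {A}, {B}, {C}, {D}, {E}, {A,B}, {A,C}, {A,D}, {A,E}, {B,C}, {B,D}, {B,E}, {C,D}, {C,E}, {D,E}, {A,B,C}, {A,B,D}, {A,B,E}, {A,C,D}, {A,C,E}, {A,D,E}, {B,C,D}, {B,C,E}, {B,D,E}, {C,D,E}, {A,B,C,D}, {A,B,C,E}, {A,B,D,E}, {A,C,D,E}, {B,C,D,E}, X }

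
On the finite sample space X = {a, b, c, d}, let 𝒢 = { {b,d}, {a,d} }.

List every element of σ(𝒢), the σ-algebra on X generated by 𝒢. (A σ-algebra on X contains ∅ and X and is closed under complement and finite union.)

Start: 𝒢 ∪ {∅, X} = { {}, {a,d}, {b,d}, X }.
Pass 1 (3 new):
  {a,c}  = ᶜ of {b,d}
  {b,c}  = ᶜ of {a,d}
  {a,b,d}  = {b,d} ∪ {a,d}
Pass 2 (4 new):
  {c}  = ᶜ of {a,b,d}
  {a,b,c}  = {b,c} ∪ {a,c}
  {a,c,d}  = {a,d} ∪ {a,c}
  {b,c,d}  = {b,c} ∪ {b,d}
Pass 3. New:
  {a}  = ᶜ of {b,c,d}
  {b}  = ᶜ of {a,c,d}
  {d}  = ᶜ of {a,b,c}
Pass 4: 2 new —
  {a,b}  = {b} ∪ {a}
  {c,d}  = {c} ∪ {d}
Pass 5: stable.

Hence σ(𝒢) has 16 members: { {}, {a}, {b}, {c}, {d}, {a,b}, {a,c}, {a,d}, {b,c}, {b,d}, {c,d}, {a,b,c}, {a,b,d}, {a,c,d}, {b,c,d}, X }.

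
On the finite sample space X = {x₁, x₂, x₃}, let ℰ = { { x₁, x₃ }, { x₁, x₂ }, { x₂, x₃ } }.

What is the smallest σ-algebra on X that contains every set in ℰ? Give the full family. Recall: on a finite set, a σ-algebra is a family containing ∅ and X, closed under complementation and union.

σ(ℰ) = { ∅, { x₁ }, { x₂ }, { x₃ }, { x₁, x₂ }, { x₁, x₃ }, { x₂, x₃ }, X }

Working:
Begin from { ∅, { x₁, x₂ }, { x₁, x₃ }, { x₂, x₃ }, X } (that is, ℰ plus ∅ and X).
Round 1 adds 3:
  { x₁ }  = ᶜ of { x₂, x₃ }
  { x₂ }  = ᶜ of { x₁, x₃ }
  { x₃ }  = ᶜ of { x₁, x₂ }
  — 8 sets.
After Round 2 the family is unchanged; done.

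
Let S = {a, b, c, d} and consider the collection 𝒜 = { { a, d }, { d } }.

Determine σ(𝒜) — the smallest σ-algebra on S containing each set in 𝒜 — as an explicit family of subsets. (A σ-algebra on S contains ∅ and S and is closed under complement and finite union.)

Answer: σ(𝒜) = { {}, { a }, { d }, { a, d }, { b, c }, { a, b, c }, { b, c, d }, S }

Working:
Take S₀ = 𝒜 ∪ {∅, S} = { {}, { d }, { a, d }, S }.
Iteration 1 adds 2:
  { b, c }  = { a, d }ᶜ
  { a, b, c }  = { d }ᶜ
Iteration 2: 1 new —
  { b, c, d }  = { b, c } ∪ { d }
Iteration 3. New:
  { a }  = { b, c, d }ᶜ
After Iteration 4 the family is unchanged; done.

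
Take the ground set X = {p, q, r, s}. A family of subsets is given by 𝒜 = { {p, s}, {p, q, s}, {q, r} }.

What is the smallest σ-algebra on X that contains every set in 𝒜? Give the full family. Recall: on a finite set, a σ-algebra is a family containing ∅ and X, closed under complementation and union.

σ(𝒜) = { {}, {q}, {r}, {p, s}, {q, r}, {p, q, s}, {p, r, s}, X }

Check:
Seed the family with 𝒜 together with ∅ and X: { {}, {p, s}, {q, r}, {p, q, s}, X }.
Iteration 1 adds 1:
  {r}  = complement {p, q, s}
  |family| = 6
Iteration 2. New:
  {p, r, s}  = {r} ∪ {p, s}
  |family| = 7
Iteration 3. New:
  {q}  = complement {p, r, s}
  |family| = 8
Iteration 4: already closed under ᶜ and ∪.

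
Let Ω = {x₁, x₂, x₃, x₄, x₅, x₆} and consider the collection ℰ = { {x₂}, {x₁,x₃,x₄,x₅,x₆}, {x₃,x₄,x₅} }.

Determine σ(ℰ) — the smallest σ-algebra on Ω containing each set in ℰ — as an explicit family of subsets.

|σ(ℰ)| = 8.  σ(ℰ) = { {}, {x₂}, {x₁,x₆}, {x₁,x₂,x₆}, {x₃,x₄,x₅}, {x₂,x₃,x₄,x₅}, {x₁,x₃,x₄,x₅,x₆}, Ω }

Derivation:
Begin from { {}, {x₂}, {x₃,x₄,x₅}, {x₁,x₃,x₄,x₅,x₆}, Ω } (that is, ℰ plus ∅ and Ω).
Step 1 adds 2:
  {x₁,x₂,x₆}  = Ω∖{x₃,x₄,x₅}
  {x₂,x₃,x₄,x₅}  = {x₃,x₄,x₅} ∪ {x₂}
Step 2: +1 →
  {x₁,x₆}  = Ω∖{x₂,x₃,x₄,x₅}
Step 3: already closed under ᶜ and ∪.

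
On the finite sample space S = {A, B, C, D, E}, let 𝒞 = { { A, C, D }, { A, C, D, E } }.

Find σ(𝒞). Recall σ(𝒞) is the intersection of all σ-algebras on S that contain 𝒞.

Initial family (4 sets): { {  }, { A, C, D }, { A, C, D, E }, S }.
Iteration 1: 2 new —
  { B }  = complement { A, C, D, E }
  { B, E }  = complement { A, C, D }
  [6 total]
Iteration 2 (1 new):
  { A, B, C, D }  = { A, C, D } ∪ { B }
  [7 total]
Iteration 3 (1 new):
  { E }  = complement { A, B, C, D }
  [8 total]
Iteration 4 adds nothing — fixpoint reached.

|σ(𝒞)| = 8.  σ(𝒞) = { {  }, { B }, { E }, { B, E }, { A, C, D }, { A, B, C, D }, { A, C, D, E }, S }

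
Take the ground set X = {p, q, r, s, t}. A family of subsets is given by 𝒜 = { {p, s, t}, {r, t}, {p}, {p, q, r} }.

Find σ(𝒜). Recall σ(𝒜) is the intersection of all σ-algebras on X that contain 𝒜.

Start: 𝒜 ∪ {∅, X} = { {}, {p}, {r, t}, {p, q, r}, {p, s, t}, X }.
Iteration 1 (7 new):
  {q, r}  = X∖{p, s, t}
  {s, t}  = X∖{p, q, r}
  {p, q, s}  = X∖{r, t}
  {p, r, t}  = {r, t} ∪ {p}
  {p, q, r, t}  = {p, q, r} ∪ {r, t}
  {p, r, s, t}  = {p, s, t} ∪ {r, t}
  {q, r, s, t}  = X∖{p}
  [13 total]
Iteration 2: +7 →
  {q}  = X∖{p, r, s, t}
  {s}  = X∖{p, q, r, t}
  {q, s}  = X∖{p, r, t}
  {q, r, t}  = {q, r} ∪ {r, t}
  {r, s, t}  = {s, t} ∪ {r, t}
  {p, q, r, s}  = {p, q, r} ∪ {p, q, s}
  {p, q, s, t}  = {p, s, t} ∪ {p, q, s}
  [20 total]
Iteration 3: 6 new —
  {r}  = X∖{p, q, s, t}
  {t}  = X∖{p, q, r, s}
  {p, q}  = X∖{r, s, t}
  {p, s}  = X∖{q, r, t}
  {q, r, s}  = {q, s} ∪ {q, r}
  {q, s, t}  = {q} ∪ {s, t}
  [26 total]
Iteration 4: +6 →
  {p, r}  = X∖{q, s, t}
  {p, t}  = X∖{q, r, s}
  {q, t}  = {q} ∪ {t}
  {r, s}  = {r} ∪ {s}
  {p, q, t}  = {p, q} ∪ {t}
  {p, r, s}  = {r} ∪ {p, s}
  [32 total]
Iteration 5: already closed under ᶜ and ∪.

|σ(𝒜)| = 32.  σ(𝒜) = { {}, {p}, {q}, {r}, {s}, {t}, {p, q}, {p, r}, {p, s}, {p, t}, {q, r}, {q, s}, {q, t}, {r, s}, {r, t}, {s, t}, {p, q, r}, {p, q, s}, {p, q, t}, {p, r, s}, {p, r, t}, {p, s, t}, {q, r, s}, {q, r, t}, {q, s, t}, {r, s, t}, {p, q, r, s}, {p, q, r, t}, {p, q, s, t}, {p, r, s, t}, {q, r, s, t}, X }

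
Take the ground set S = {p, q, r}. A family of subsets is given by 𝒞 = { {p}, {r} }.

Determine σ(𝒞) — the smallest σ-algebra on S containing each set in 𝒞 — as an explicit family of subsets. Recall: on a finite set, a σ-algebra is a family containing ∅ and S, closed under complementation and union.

|σ(𝒞)| = 8.  σ(𝒞) = { ∅, {p}, {q}, {r}, {p,q}, {p,r}, {q,r}, S }

Working:
Begin from { ∅, {p}, {r}, S } (that is, 𝒞 plus ∅ and S).
Step 1: 3 new —
  {p,q}  = complement {r}
  {p,r}  = {r} ∪ {p}
  {q,r}  = complement {p}
  |family| = 7
Step 2: +1 →
  {q}  = complement {p,r}
  |family| = 8
Step 3 adds nothing — fixpoint reached.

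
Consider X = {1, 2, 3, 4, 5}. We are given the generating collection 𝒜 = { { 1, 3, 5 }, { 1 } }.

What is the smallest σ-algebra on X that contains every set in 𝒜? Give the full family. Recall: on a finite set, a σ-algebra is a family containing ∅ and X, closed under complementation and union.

σ(𝒜) (8 sets): { ∅, { 1 }, { 2, 4 }, { 3, 5 }, { 1, 2, 4 }, { 1, 3, 5 }, { 2, 3, 4, 5 }, X }

Derivation:
Begin from { ∅, { 1 }, { 1, 3, 5 }, X } (that is, 𝒜 plus ∅ and X).
Iteration 1. New:
  { 2, 4 }  = complement { 1, 3, 5 }
  { 2, 3, 4, 5 }  = complement { 1 }
  [6 total]
Iteration 2. New:
  { 1, 2, 4 }  = { 2, 4 } ∪ { 1 }
  [7 total]
Iteration 3. New:
  { 3, 5 }  = complement { 1, 2, 4 }
  [8 total]
Iteration 4: already closed under ᶜ and ∪.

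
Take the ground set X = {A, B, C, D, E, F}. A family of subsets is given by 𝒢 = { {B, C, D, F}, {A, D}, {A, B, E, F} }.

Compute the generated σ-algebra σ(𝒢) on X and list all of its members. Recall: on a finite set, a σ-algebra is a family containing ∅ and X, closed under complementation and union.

|σ(𝒢)| = 32.  σ(𝒢) = { ∅, {A}, {C}, {D}, {E}, {A, C}, {A, D}, {A, E}, {B, F}, {C, D}, {C, E}, {D, E}, {A, B, F}, {A, C, D}, {A, C, E}, {A, D, E}, {B, C, F}, {B, D, F}, {B, E, F}, {C, D, E}, {A, B, C, F}, {A, B, D, F}, {A, B, E, F}, {A, C, D, E}, {B, C, D, F}, {B, C, E, F}, {B, D, E, F}, {A, B, C, D, F}, {A, B, C, E, F}, {A, B, D, E, F}, {B, C, D, E, F}, X }

Trace:
Take S₀ = 𝒢 ∪ {∅, X} = { ∅, {A, D}, {A, B, E, F}, {B, C, D, F}, X }.
Round 1: +5 →
  {A, E}  = {B, C, D, F}ᶜ
  {C, D}  = {A, B, E, F}ᶜ
  {B, C, E, F}  = {A, D}ᶜ
  {A, B, C, D, F}  = {A, D} ∪ {B, C, D, F}
  {A, B, D, E, F}  = {A, D} ∪ {A, B, E, F}
Round 2 (7 new):
  {C}  = {A, B, D, E, F}ᶜ
  {E}  = {A, B, C, D, F}ᶜ
  {A, C, D}  = {C, D} ∪ {A, D}
  {A, D, E}  = {A, D} ∪ {A, E}
  {A, C, D, E}  = {C, D} ∪ {A, E}
  {A, B, C, E, F}  = {A, E} ∪ {B, C, E, F}
  {B, C, D, E, F}  = {C, D} ∪ {B, C, E, F}
Round 3: +8 →
  {A}  = {B, C, D, E, F}ᶜ
  {D}  = {A, B, C, E, F}ᶜ
  {B, F}  = {A, C, D, E}ᶜ
  {C, E}  = {C} ∪ {E}
  {A, C, E}  = {C} ∪ {A, E}
  {B, C, F}  = {A, D, E}ᶜ
  {B, E, F}  = {A, C, D}ᶜ
  {C, D, E}  = {C, D} ∪ {E}
Round 4 adds 7:
  {A, C}  = {A} ∪ {C}
  {D, E}  = {E} ∪ {D}
  {A, B, F}  = {C, D, E}ᶜ
  {B, D, F}  = {A, C, E}ᶜ
  {A, B, C, F}  = {A} ∪ {B, C, F}
  {A, B, D, F}  = {C, E}ᶜ
  {B, D, E, F}  = {B, E, F} ∪ {D}
Round 5: closed — nothing new.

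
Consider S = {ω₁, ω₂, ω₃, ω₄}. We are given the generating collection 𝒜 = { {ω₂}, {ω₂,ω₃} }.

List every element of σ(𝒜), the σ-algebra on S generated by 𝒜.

σ(𝒜) = { ∅, {ω₂}, {ω₃}, {ω₁,ω₄}, {ω₂,ω₃}, {ω₁,ω₂,ω₄}, {ω₁,ω₃,ω₄}, S }

Trace:
Begin from { ∅, {ω₂}, {ω₂,ω₃}, S } (that is, 𝒜 plus ∅ and S).
Pass 1: 2 new —
  {ω₁,ω₄}  = {ω₂,ω₃}ᶜ
  {ω₁,ω₃,ω₄}  = {ω₂}ᶜ
  |family| = 6
Pass 2. New:
  {ω₁,ω₂,ω₄}  = {ω₁,ω₄} ∪ {ω₂}
  |family| = 7
Pass 3 adds 1:
  {ω₃}  = {ω₁,ω₂,ω₄}ᶜ
  |family| = 8
Pass 4 adds nothing — fixpoint reached.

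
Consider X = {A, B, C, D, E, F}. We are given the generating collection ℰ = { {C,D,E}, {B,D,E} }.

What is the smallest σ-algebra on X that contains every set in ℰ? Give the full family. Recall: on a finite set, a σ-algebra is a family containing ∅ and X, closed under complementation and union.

Start: ℰ ∪ {∅, X} = { {}, {B,D,E}, {C,D,E}, X }.
Round 1: 3 new —
  {A,B,F}  = {C,D,E}ᶜ
  {A,C,F}  = {B,D,E}ᶜ
  {B,C,D,E}  = {C,D,E} ∪ {B,D,E}
  |family| = 7
Round 2 adds 4:
  {A,F}  = {B,C,D,E}ᶜ
  {A,B,C,F}  = {A,C,F} ∪ {A,B,F}
  {A,B,D,E,F}  = {A,B,F} ∪ {B,D,E}
  {A,C,D,E,F}  = {C,D,E} ∪ {A,C,F}
  |family| = 11
Round 3: +3 →
  {B}  = {A,C,D,E,F}ᶜ
  {C}  = {A,B,D,E,F}ᶜ
  {D,E}  = {A,B,C,F}ᶜ
  |family| = 14
Round 4 (2 new):
  {B,C}  = {C} ∪ {B}
  {A,D,E,F}  = {D,E} ∪ {A,F}
  |family| = 16
Round 5: stable.

Hence σ(ℰ) has 16 members: { {}, {B}, {C}, {A,F}, {B,C}, {D,E}, {A,B,F}, {A,C,F}, {B,D,E}, {C,D,E}, {A,B,C,F}, {A,D,E,F}, {B,C,D,E}, {A,B,D,E,F}, {A,C,D,E,F}, X }.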